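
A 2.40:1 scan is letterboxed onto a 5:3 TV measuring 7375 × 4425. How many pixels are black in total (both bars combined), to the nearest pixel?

9971615 pixels

2.40:1 is wider than 5:3, so it spans the full width.
Content height = 7375 / 2.400 ≈ 3072.9167 px.
Leftover height: 4425 − 3072.9167 = 1352.0833 px.
Across the 7375-px span: 1352.0833 × 7375 ≈ 9971615 px.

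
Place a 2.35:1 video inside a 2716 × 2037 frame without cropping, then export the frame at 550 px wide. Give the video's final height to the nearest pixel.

234 px

Fitted into 2716×2037, the video spans the width; its height is 2716 / 2.350 ≈ 1155.74 px.
Scaling 2716 → 550 is ×0.2025, so the height becomes 1155.74 × 0.2025 ≈ 234.04 px.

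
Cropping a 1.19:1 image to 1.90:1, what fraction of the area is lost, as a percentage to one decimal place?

Going from 1.19:1 to 1.90:1 means cutting height while keeping width.
(1.190)/(1.900) ≈ 0.626 of the area survives, leaving 37.37% discarded.

37.4%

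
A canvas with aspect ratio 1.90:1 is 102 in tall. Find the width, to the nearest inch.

102 × 1.900 = 193.80.

194 in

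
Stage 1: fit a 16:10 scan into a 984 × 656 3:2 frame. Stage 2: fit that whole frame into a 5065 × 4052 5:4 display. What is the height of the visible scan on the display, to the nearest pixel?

3166 px

16:10 in 984×656: fills the width, so the scan is 984.00 × 615.00.
Second fit — the 3:2 canvas into 5065×4052 spans the width: 5065.00 × 3376.67 (×5.1474 from 984×656).
The scan scales with it: height 615.00 × 5.1474 ≈ 3165.62.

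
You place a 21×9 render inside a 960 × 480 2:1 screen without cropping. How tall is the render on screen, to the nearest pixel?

21×9 is wider than 2:1, so it spans the full width.
The render is 960 × 9/21 ≈ 411.43 px tall.

411 px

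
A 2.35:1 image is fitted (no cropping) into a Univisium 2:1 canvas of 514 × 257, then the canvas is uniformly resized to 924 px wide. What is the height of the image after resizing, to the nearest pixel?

At 514×257 the image is width-limited, so height = 514 / 2.350 ≈ 218.72 px.
Resizing to 924 px wide multiplies everything by 1.7977: 218.72 → 393.19 px.

393 px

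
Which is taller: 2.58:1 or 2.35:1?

2.35:1

2.58 and 2.35; 2.58 > 2.35. The smaller width-to-height ratio is the taller frame.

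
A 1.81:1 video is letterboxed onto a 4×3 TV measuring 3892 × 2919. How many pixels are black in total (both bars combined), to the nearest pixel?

2991873 pixels

1.81:1 is wider than 4×3, so it spans the full width.
That makes the image 2150.2762 px tall (3892 / 1.810).
2919 − 2150.2762 = 768.7238 px of bars.
Across the 3892-px span: 768.7238 × 3892 ≈ 2991873 px.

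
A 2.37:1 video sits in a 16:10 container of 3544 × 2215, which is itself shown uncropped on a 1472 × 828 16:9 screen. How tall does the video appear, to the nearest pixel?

559 px

2.37:1 in 3544×2215: fills the width, so the video is 3544.00 × 1495.36.
16:10 in 1472×828: fills the height, so the intermediate becomes 1324.80 × 828.00 — a scale of ×0.3738.
Applying the same ×0.3738: 1495.36 → 558.99.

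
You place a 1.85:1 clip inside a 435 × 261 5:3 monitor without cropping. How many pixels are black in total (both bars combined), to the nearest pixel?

1.85:1 (1.850) > 5:3 (1.667), so the clip fills the width.
Content height = 435 / 1.850 ≈ 235.1351 px.
261 − 235.1351 = 25.8649 px of bars.
Across the 435-px span: 25.8649 × 435 ≈ 11251 px.

11251 pixels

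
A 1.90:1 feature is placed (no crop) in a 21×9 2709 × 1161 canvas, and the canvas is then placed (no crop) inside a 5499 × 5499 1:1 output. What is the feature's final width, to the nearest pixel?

4478 px

1.90:1 in 2709×1161: fills the height, so the feature is 2205.90 × 1161.00.
The 21×9 canvas is width-limited in 5499×5499, giving 5499.00 × 2356.71; scale factor 2.0299.
Applying the same ×2.0299: 2205.90 → 4477.76.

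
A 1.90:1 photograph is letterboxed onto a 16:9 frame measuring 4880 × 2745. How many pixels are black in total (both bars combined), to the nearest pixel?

1.90:1 (1.900) > 16:9 (1.778), so the photograph fills the width.
The photograph is 4880 / 1.900 ≈ 2568.4211 px tall.
2745 − 2568.4211 = 176.5789 px of bars.
That's 176.5789 × 4880 ≈ 861705 black pixels.

861705 pixels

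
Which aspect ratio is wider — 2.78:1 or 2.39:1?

2.78:1

2.78 and 2.39; 2.78 > 2.39.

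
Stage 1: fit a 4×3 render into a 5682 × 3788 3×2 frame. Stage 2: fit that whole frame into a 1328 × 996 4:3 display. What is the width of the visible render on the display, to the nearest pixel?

1180 px

First fit — 4×3 into 5682×3788 spans the height: 5050.67 × 3788.00.
Second fit — the 3×2 canvas into 1328×996 spans the width: 1328.00 × 885.33 (×0.2337 from 5682×3788).
So the render's width is 5050.67 × 0.2337 ≈ 1180.44.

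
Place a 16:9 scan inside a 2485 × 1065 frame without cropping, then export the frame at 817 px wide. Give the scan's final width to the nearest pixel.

In the 2485×1065 frame the scan fills the height: width = 1065 × 16/9 ≈ 1893.33 px.
Resizing to 817 px wide multiplies everything by 0.3288: 1893.33 → 622.48 px.

622 px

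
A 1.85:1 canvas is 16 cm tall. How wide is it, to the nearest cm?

Width = 16 × 1.850 = 29.60.

30 cm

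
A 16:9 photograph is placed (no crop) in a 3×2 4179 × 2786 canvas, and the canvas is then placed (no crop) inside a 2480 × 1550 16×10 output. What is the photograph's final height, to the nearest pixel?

First fit — 16:9 into 4179×2786 spans the width: 4179.00 × 2350.69.
The 3×2 canvas is height-limited in 2480×1550, giving 2325.00 × 1550.00; scale factor 0.5564.
The photograph scales with it: height 2350.69 × 0.5564 ≈ 1307.81.

1308 px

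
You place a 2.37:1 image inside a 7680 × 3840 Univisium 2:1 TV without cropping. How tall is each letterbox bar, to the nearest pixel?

300 px

Since 2.370 > 2.000, the image is width-limited.
Content height = 7680 / 2.370 ≈ 3240.51 px.
Leftover height: 3840 − 3240.51 = 599.49 px → 299.75 each side.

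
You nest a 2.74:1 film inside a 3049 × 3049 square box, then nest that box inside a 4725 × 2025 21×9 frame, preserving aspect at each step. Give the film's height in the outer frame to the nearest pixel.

739 px

Inside the 3049×3049 canvas the film is width-limited at 3049.00 × 1112.77.
The square canvas is height-limited in 4725×2025, giving 2025.00 × 2025.00; scale factor 0.6642.
So the film's height is 1112.77 × 0.6642 ≈ 739.05.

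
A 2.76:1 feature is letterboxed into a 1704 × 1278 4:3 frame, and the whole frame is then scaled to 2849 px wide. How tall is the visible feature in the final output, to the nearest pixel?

1032 px

In the 1704×1278 frame the feature fills the width: height = 1704 / 2.760 ≈ 617.39 px.
Resizing to 2849 px wide multiplies everything by 1.6719: 617.39 → 1032.25 px.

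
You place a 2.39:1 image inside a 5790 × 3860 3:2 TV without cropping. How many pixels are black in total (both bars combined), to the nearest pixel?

2.39:1 (2.390) > 3:2 (1.500), so the image fills the width.
Content height = 5790 / 2.390 ≈ 2422.5941 px.
Leftover height: 3860 − 2422.5941 = 1437.4059 px.
Bar area = 1437.4059 × 5790 ≈ 8322580 px.

8322580 pixels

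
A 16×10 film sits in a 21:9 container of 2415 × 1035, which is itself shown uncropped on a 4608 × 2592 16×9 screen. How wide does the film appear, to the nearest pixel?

3160 px

Inside the 2415×1035 canvas the film is height-limited at 1656.00 × 1035.00.
The 21:9 canvas is width-limited in 4608×2592, giving 4608.00 × 1974.86; scale factor 1.9081.
Applying the same ×1.9081: 1656.00 → 3159.77.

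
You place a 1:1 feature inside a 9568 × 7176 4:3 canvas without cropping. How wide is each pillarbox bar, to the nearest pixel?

Since 1.000 < 1.333, the feature is height-limited.
Content width = 7176 × 1/1 ≈ 7176.00 px.
Leftover width: 9568 − 7176.00 = 2392.00 px → 1196.00 each side.

1196 px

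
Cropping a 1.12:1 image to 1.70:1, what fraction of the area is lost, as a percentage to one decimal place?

Going from 1.12:1 to 1.70:1 means cutting height while keeping width.
(1.120)/(1.700) ≈ 0.659 of the area survives, leaving 34.12% discarded.

34.1%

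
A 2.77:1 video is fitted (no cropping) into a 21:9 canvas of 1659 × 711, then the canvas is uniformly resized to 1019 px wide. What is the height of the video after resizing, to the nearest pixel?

Fitted into 1659×711, the video spans the width; its height is 1659 / 2.770 ≈ 598.92 px.
The frame scales by 1019/1659 = 0.6142; 598.92 × 0.6142 ≈ 367.87 px.

368 px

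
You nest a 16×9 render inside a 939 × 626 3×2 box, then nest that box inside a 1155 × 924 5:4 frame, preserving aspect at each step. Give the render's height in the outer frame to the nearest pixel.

650 px

Inside the 939×626 canvas the render is width-limited at 939.00 × 528.19.
3×2 in 1155×924: fills the width, so the intermediate becomes 1155.00 × 770.00 — a scale of ×1.2300.
Applying the same ×1.2300: 528.19 → 649.69.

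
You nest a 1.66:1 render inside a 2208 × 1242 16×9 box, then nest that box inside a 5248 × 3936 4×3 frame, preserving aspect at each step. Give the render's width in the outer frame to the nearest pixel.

4900 px

Inside the 2208×1242 canvas the render is height-limited at 2061.72 × 1242.00.
The 16×9 canvas is width-limited in 5248×3936, giving 5248.00 × 2952.00; scale factor 2.3768.
The render scales with it: width 2061.72 × 2.3768 ≈ 4900.32.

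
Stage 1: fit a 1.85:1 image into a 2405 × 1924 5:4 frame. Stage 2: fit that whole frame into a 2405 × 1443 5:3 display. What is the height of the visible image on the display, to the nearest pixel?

975 px

Inside the 2405×1924 canvas the image is width-limited at 2405.00 × 1300.00.
5:4 in 2405×1443: fills the height, so the intermediate becomes 1803.75 × 1443.00 — a scale of ×0.7500.
The image scales with it: height 1300.00 × 0.7500 ≈ 975.00.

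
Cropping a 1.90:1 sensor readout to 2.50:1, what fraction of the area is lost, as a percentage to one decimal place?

24.0%

Going from 1.90:1 to 2.50:1 means cutting height while keeping width.
(1.900)/(2.500) ≈ 0.760 of the area survives, leaving 24.00% discarded.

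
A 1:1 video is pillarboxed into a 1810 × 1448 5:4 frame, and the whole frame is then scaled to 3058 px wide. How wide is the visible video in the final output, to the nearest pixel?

2446 px

In the 1810×1448 frame the video fills the height: width = 1448 × 1/1 ≈ 1448.00 px.
Resizing to 3058 px wide multiplies everything by 1.6895: 1448.00 → 2446.40 px.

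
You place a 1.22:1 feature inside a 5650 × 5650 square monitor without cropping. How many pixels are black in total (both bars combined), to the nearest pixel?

1.22:1 is wider than square, so it spans the full width.
That makes the image 4631.1475 px tall (5650 / 1.220).
Black = 5650 − 4631.1475 = 1018.8525 px.
Across the 5650-px span: 1018.8525 × 5650 ≈ 5756516 px.

5756516 pixels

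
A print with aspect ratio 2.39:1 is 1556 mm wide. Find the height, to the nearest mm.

Height = 1556 / 2.390 = 651.05.

651 mm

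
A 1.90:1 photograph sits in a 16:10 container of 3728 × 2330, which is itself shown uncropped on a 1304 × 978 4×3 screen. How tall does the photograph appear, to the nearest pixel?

686 px

Inside the 3728×2330 canvas the photograph is width-limited at 3728.00 × 1962.11.
16:10 in 1304×978: fills the width, so the intermediate becomes 1304.00 × 815.00 — a scale of ×0.3498.
Applying the same ×0.3498: 1962.11 → 686.32.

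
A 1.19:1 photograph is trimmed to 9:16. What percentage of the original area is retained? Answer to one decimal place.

Going from 1.19:1 to 9:16 means cutting width while keeping height.
(0.562)/(1.190) ≈ 0.473 of the area survives.

47.3%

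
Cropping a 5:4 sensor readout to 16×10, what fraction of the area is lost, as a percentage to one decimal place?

21.9%

Going from 5:4 to 16×10 means cutting height while keeping width.
Fraction kept = (1.250)/(1.600) ≈ 78.12%, so 21.88% is lost.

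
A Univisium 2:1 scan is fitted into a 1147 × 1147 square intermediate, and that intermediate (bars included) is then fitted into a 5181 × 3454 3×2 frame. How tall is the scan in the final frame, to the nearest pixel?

Univisium 2:1 in 1147×1147: fills the width, so the scan is 1147.00 × 573.50.
square in 5181×3454: fills the height, so the intermediate becomes 3454.00 × 3454.00 — a scale of ×3.0113.
So the scan's height is 573.50 × 3.0113 ≈ 1727.00.

1727 px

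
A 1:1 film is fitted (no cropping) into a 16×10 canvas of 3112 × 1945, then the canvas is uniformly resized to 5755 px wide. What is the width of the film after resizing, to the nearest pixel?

3597 px

In the 3112×1945 frame the film fills the height: width = 1945 × 1/1 ≈ 1945.00 px.
Resizing to 5755 px wide multiplies everything by 1.8493: 1945.00 → 3596.88 px.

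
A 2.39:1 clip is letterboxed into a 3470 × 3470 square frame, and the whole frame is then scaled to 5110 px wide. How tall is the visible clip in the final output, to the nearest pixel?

At 3470×3470 the clip is width-limited, so height = 3470 / 2.390 ≈ 1451.88 px.
The frame scales by 5110/3470 = 1.4726; 1451.88 × 1.4726 ≈ 2138.08 px.

2138 px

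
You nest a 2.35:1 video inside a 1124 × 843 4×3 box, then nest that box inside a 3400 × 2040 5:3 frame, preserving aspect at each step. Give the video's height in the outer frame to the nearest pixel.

First fit — 2.35:1 into 1124×843 spans the width: 1124.00 × 478.30.
4×3 in 3400×2040: fills the height, so the intermediate becomes 2720.00 × 2040.00 — a scale of ×2.4199.
The video scales with it: height 478.30 × 2.4199 ≈ 1157.45.

1157 px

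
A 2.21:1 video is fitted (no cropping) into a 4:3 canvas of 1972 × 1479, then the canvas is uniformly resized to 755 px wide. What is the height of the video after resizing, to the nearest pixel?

342 px

At 1972×1479 the video is width-limited, so height = 1972 / 2.210 ≈ 892.31 px.
Scaling 1972 → 755 is ×0.3829, so the height becomes 892.31 × 0.3829 ≈ 341.63 px.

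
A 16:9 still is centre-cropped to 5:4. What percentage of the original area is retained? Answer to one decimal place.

Going from 16:9 to 5:4 means cutting width while keeping height.
Area ratio = (1.250)/(1.778) = 70.31% retained.

70.3%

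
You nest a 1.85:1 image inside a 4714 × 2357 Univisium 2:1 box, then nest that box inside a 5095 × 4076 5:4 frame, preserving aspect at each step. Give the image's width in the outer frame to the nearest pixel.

1.85:1 in 4714×2357: fills the height, so the image is 4360.45 × 2357.00.
Univisium 2:1 in 5095×4076: fills the width, so the intermediate becomes 5095.00 × 2547.50 — a scale of ×1.0808.
So the image's width is 4360.45 × 1.0808 ≈ 4712.88.

4713 px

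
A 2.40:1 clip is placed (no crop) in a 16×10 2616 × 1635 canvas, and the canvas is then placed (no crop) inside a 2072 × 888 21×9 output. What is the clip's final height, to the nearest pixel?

592 px

2.40:1 in 2616×1635: fills the width, so the clip is 2616.00 × 1090.00.
16×10 in 2072×888: fills the height, so the intermediate becomes 1420.80 × 888.00 — a scale of ×0.5431.
The clip scales with it: height 1090.00 × 0.5431 ≈ 592.00.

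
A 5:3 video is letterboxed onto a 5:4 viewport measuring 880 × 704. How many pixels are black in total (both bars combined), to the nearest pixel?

5:3 is wider than 5:4, so it spans the full width.
The video is 880 × 3/5 ≈ 528.0000 px tall.
Leftover height: 704 − 528.0000 = 176.0000 px.
That's 176.0000 × 880 ≈ 154880 black pixels.

154880 pixels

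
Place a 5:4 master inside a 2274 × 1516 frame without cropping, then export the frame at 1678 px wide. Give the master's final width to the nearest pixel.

At 2274×1516 the master is height-limited, so width = 1516 × 5/4 ≈ 1895.00 px.
The frame scales by 1678/2274 = 0.7379; 1895.00 × 0.7379 ≈ 1398.33 px.

1398 px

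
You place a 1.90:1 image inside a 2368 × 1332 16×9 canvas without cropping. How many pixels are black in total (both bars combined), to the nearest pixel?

1.90:1 (1.900) > 16×9 (1.778), so the image fills the width.
The image is 2368 / 1.900 ≈ 1246.3158 px tall.
Black = 1332 − 1246.3158 = 85.6842 px.
Across the 2368-px span: 85.6842 × 2368 ≈ 202900 px.

202900 pixels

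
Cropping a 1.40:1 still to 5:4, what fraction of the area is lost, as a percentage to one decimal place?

Going from 1.40:1 to 5:4 means cutting width while keeping height.
Area ratio = (1.250)/(1.400) = 89.29%; the remaining 10.71% is cropped out.

10.7%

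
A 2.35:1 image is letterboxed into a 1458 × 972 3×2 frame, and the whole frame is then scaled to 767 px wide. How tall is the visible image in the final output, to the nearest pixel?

326 px

At 1458×972 the image is width-limited, so height = 1458 / 2.350 ≈ 620.43 px.
Scaling 1458 → 767 is ×0.5261, so the height becomes 620.43 × 0.5261 ≈ 326.38 px.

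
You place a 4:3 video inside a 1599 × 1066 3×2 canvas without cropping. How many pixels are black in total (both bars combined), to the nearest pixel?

189393 pixels

4:3 (1.333) < 3×2 (1.500), so the video fills the height.
Content width = 1066 × 4/3 ≈ 1421.3333 px.
Leftover width: 1599 − 1421.3333 = 177.6667 px.
Across the 1066-px span: 177.6667 × 1066 ≈ 189393 px.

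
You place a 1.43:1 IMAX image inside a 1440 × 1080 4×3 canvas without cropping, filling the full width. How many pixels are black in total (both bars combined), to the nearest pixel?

The image is 1440 / 1.430 ≈ 1006.9930 px tall.
1080 − 1006.9930 = 73.0070 px of bars.
Across the 1440-px span: 73.0070 × 1440 ≈ 105130 px.

105130 pixels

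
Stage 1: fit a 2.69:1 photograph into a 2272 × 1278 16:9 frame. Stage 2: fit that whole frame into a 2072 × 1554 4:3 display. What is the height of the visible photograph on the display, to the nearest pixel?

First fit — 2.69:1 into 2272×1278 spans the width: 2272.00 × 844.61.
The 16:9 canvas is width-limited in 2072×1554, giving 2072.00 × 1165.50; scale factor 0.9120.
So the photograph's height is 844.61 × 0.9120 ≈ 770.26.

770 px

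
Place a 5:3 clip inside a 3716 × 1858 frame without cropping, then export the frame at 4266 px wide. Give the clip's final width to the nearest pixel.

Fitted into 3716×1858, the clip spans the height; its width is 1858 × 5/3 ≈ 3096.67 px.
Scaling 3716 → 4266 is ×1.1480, so the width becomes 3096.67 × 1.1480 ≈ 3555.00 px.

3555 px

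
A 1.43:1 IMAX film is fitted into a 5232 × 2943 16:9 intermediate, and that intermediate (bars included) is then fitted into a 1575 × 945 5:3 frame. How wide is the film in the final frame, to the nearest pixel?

1.43:1 IMAX in 5232×2943: fills the height, so the film is 4208.49 × 2943.00.
The 16:9 canvas is width-limited in 1575×945, giving 1575.00 × 885.94; scale factor 0.3010.
Applying the same ×0.3010: 4208.49 → 1266.89.

1267 px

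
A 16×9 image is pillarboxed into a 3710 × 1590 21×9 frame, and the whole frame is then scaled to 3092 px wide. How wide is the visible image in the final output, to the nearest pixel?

2356 px

Fitted into 3710×1590, the image spans the height; its width is 1590 × 16/9 ≈ 2826.67 px.
Resizing to 3092 px wide multiplies everything by 0.8334: 2826.67 → 2355.81 px.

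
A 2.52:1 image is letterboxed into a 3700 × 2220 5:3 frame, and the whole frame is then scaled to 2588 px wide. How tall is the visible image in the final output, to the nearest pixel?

1027 px

Fitted into 3700×2220, the image spans the width; its height is 3700 / 2.520 ≈ 1468.25 px.
The frame scales by 2588/3700 = 0.6995; 1468.25 × 0.6995 ≈ 1026.98 px.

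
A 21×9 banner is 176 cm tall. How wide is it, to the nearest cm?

At 21×9, 176 / 9 × 21 ≈ 410.67.

411 cm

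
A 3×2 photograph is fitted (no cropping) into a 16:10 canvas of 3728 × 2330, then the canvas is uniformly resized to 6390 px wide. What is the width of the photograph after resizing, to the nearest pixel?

5991 px

At 3728×2330 the photograph is height-limited, so width = 2330 × 3/2 ≈ 3495.00 px.
Resizing to 6390 px wide multiplies everything by 1.7141: 3495.00 → 5990.62 px.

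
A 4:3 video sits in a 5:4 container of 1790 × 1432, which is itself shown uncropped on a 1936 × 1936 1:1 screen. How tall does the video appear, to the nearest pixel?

1452 px

Inside the 1790×1432 canvas the video is width-limited at 1790.00 × 1342.50.
Second fit — the 5:4 canvas into 1936×1936 spans the width: 1936.00 × 1548.80 (×1.0816 from 1790×1432).
So the video's height is 1342.50 × 1.0816 ≈ 1452.00.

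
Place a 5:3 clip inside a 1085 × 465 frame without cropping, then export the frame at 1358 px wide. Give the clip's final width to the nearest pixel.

970 px

At 1085×465 the clip is height-limited, so width = 465 × 5/3 ≈ 775.00 px.
Scaling 1085 → 1358 is ×1.2516, so the width becomes 775.00 × 1.2516 ≈ 970.00 px.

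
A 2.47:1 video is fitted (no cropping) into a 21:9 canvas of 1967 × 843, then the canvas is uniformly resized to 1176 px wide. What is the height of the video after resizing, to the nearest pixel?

476 px

At 1967×843 the video is width-limited, so height = 1967 / 2.470 ≈ 796.36 px.
The frame scales by 1176/1967 = 0.5979; 796.36 × 0.5979 ≈ 476.11 px.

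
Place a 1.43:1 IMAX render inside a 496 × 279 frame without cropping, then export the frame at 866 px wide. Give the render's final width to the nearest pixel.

At 496×279 the render is height-limited, so width = 279 × 1.430 ≈ 398.97 px.
Scaling 496 → 866 is ×1.7460, so the width becomes 398.97 × 1.7460 ≈ 696.59 px.

697 px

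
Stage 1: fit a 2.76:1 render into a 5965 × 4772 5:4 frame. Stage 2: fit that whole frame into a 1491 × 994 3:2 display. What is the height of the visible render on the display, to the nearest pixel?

2.76:1 in 5965×4772: fills the width, so the render is 5965.00 × 2161.23.
Second fit — the 5:4 canvas into 1491×994 spans the height: 1242.50 × 994.00 (×0.2083 from 5965×4772).
Applying the same ×0.2083: 2161.23 → 450.18.

450 px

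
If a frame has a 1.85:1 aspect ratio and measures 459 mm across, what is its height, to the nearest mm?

248 mm

Height = 459 / 1.850 = 248.11.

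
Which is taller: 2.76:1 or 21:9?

21:9

2.76 and 21:9 = 2.333; 2.76 > 2.333. The smaller width-to-height ratio is the taller frame.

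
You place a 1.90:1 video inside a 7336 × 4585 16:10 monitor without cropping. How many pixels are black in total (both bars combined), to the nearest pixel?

5310878 pixels

Since 1.900 > 1.600, the video is width-limited.
The video is 7336 / 1.900 ≈ 3861.0526 px tall.
Black = 4585 − 3861.0526 = 723.9474 px.
Across the 7336-px span: 723.9474 × 7336 ≈ 5310878 px.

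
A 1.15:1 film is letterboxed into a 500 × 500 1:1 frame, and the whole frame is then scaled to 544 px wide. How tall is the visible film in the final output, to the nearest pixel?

At 500×500 the film is width-limited, so height = 500 / 1.150 ≈ 434.78 px.
Resizing to 544 px wide multiplies everything by 1.0880: 434.78 → 473.04 px.

473 px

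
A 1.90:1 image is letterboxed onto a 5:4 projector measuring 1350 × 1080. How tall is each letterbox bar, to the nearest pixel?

1.90:1 (1.900) > 5:4 (1.250), so the image fills the width.
The image is 1350 / 1.900 ≈ 710.53 px tall.
Leftover height: 1080 − 710.53 = 369.47 px → 184.74 each side.

185 px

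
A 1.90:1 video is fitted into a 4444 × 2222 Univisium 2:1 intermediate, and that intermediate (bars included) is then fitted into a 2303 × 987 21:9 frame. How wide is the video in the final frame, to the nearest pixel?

1875 px

1.90:1 in 4444×2222: fills the height, so the video is 4221.80 × 2222.00.
Second fit — the Univisium 2:1 canvas into 2303×987 spans the height: 1974.00 × 987.00 (×0.4442 from 4444×2222).
The video scales with it: width 4221.80 × 0.4442 ≈ 1875.30.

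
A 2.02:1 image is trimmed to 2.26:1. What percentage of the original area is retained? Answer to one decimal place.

89.4%

Going from 2.02:1 to 2.26:1 means cutting height while keeping width.
Area ratio = (2.020)/(2.260) = 89.38% retained.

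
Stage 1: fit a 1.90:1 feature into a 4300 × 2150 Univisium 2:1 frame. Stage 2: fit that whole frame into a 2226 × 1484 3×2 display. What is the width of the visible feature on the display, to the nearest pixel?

2115 px

Inside the 4300×2150 canvas the feature is height-limited at 4085.00 × 2150.00.
The Univisium 2:1 canvas is width-limited in 2226×1484, giving 2226.00 × 1113.00; scale factor 0.5177.
The feature scales with it: width 4085.00 × 0.5177 ≈ 2114.70.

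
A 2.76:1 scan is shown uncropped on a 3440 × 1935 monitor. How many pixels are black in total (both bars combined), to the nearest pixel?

2368864 pixels

2.76:1 is wider than 16:9, so it spans the full width.
The scan is 3440 / 2.760 ≈ 1246.3768 px tall.
1935 − 1246.3768 = 688.6232 px of bars.
Across the 3440-px span: 688.6232 × 3440 ≈ 2368864 px.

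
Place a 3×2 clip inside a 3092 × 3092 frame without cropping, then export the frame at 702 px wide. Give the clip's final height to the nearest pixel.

Fitted into 3092×3092, the clip spans the width; its height is 3092 × 2/3 ≈ 2061.33 px.
The frame scales by 702/3092 = 0.2270; 2061.33 × 0.2270 ≈ 468.00 px.

468 px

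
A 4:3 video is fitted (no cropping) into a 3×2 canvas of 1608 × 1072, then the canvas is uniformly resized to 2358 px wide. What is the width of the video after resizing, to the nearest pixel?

2096 px

Fitted into 1608×1072, the video spans the height; its width is 1072 × 4/3 ≈ 1429.33 px.
The frame scales by 2358/1608 = 1.4664; 1429.33 × 1.4664 ≈ 2096.00 px.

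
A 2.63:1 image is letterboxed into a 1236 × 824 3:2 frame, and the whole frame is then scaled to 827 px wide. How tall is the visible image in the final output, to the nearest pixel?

314 px

In the 1236×824 frame the image fills the width: height = 1236 / 2.630 ≈ 469.96 px.
Resizing to 827 px wide multiplies everything by 0.6691: 469.96 → 314.45 px.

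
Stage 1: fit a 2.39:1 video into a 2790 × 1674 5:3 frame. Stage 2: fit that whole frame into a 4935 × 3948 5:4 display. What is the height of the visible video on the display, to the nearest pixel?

2065 px

Inside the 2790×1674 canvas the video is width-limited at 2790.00 × 1167.36.
The 5:3 canvas is width-limited in 4935×3948, giving 4935.00 × 2961.00; scale factor 1.7688.
So the video's height is 1167.36 × 1.7688 ≈ 2064.85.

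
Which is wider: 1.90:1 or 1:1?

1.90:1

1.9 and 1; 1.9 > 1.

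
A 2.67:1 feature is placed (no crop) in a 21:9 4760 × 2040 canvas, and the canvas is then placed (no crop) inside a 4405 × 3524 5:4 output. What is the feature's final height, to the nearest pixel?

Inside the 4760×2040 canvas the feature is width-limited at 4760.00 × 1782.77.
21:9 in 4405×3524: fills the width, so the intermediate becomes 4405.00 × 1887.86 — a scale of ×0.9254.
The feature scales with it: height 1782.77 × 0.9254 ≈ 1649.81.

1650 px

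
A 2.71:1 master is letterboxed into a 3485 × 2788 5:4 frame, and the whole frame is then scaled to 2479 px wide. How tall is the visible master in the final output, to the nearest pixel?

915 px

In the 3485×2788 frame the master fills the width: height = 3485 / 2.710 ≈ 1285.98 px.
Scaling 3485 → 2479 is ×0.7113, so the height becomes 1285.98 × 0.7113 ≈ 914.76 px.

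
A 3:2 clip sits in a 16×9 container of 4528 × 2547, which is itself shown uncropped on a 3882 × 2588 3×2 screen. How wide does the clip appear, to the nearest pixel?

3:2 in 4528×2547: fills the height, so the clip is 3820.50 × 2547.00.
The 16×9 canvas is width-limited in 3882×2588, giving 3882.00 × 2183.62; scale factor 0.8573.
The clip scales with it: width 3820.50 × 0.8573 ≈ 3275.44.

3275 px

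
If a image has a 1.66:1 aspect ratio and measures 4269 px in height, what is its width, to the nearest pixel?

4269 × 1.660 = 7086.54.

7087 px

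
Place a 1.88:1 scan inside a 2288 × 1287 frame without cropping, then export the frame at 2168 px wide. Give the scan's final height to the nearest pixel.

In the 2288×1287 frame the scan fills the width: height = 2288 / 1.880 ≈ 1217.02 px.
Scaling 2288 → 2168 is ×0.9476, so the height becomes 1217.02 × 0.9476 ≈ 1153.19 px.

1153 px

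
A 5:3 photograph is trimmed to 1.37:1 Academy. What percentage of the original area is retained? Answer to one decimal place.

82.2%

1.37:1 Academy is narrower than 5:3, so the crop keeps the full height and trims the width.
Fraction kept = (1.370)/(1.667) ≈ 82.20%.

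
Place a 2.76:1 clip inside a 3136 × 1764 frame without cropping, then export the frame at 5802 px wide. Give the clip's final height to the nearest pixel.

2102 px

In the 3136×1764 frame the clip fills the width: height = 3136 / 2.760 ≈ 1136.23 px.
The frame scales by 5802/3136 = 1.8501; 1136.23 × 1.8501 ≈ 2102.17 px.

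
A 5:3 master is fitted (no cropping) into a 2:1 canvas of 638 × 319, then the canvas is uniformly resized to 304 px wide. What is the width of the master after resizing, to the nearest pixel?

253 px

In the 638×319 frame the master fills the height: width = 319 × 5/3 ≈ 531.67 px.
Resizing to 304 px wide multiplies everything by 0.4765: 531.67 → 253.33 px.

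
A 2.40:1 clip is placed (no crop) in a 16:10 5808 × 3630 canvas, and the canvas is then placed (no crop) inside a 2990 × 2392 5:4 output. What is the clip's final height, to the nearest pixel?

First fit — 2.40:1 into 5808×3630 spans the width: 5808.00 × 2420.00.
Second fit — the 16:10 canvas into 2990×2392 spans the width: 2990.00 × 1868.75 (×0.5148 from 5808×3630).
The clip scales with it: height 2420.00 × 0.5148 ≈ 1245.83.

1246 px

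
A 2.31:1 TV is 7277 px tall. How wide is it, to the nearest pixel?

7277 × 2.310 = 16809.87.

16810 px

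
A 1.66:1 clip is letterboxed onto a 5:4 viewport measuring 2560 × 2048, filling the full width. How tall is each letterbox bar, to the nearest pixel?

253 px

Content height = 2560 / 1.660 ≈ 1542.17 px.
2048 − 1542.17 = 505.83 px of bars (252.92 each).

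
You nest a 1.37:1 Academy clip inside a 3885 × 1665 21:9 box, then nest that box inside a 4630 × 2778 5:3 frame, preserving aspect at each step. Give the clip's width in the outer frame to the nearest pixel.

2718 px

1.37:1 Academy in 3885×1665: fills the height, so the clip is 2281.05 × 1665.00.
Second fit — the 21:9 canvas into 4630×2778 spans the width: 4630.00 × 1984.29 (×1.1918 from 3885×1665).
So the clip's width is 2281.05 × 1.1918 ≈ 2718.47.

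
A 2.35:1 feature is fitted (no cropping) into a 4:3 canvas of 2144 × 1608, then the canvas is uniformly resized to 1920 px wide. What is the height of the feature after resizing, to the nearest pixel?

817 px

Fitted into 2144×1608, the feature spans the width; its height is 2144 / 2.350 ≈ 912.34 px.
Resizing to 1920 px wide multiplies everything by 0.8955: 912.34 → 817.02 px.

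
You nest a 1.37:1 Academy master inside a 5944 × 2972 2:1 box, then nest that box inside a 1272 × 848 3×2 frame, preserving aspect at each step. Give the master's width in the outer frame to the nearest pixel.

871 px

1.37:1 Academy in 5944×2972: fills the height, so the master is 4071.64 × 2972.00.
Second fit — the 2:1 canvas into 1272×848 spans the width: 1272.00 × 636.00 (×0.2140 from 5944×2972).
Applying the same ×0.2140: 4071.64 → 871.32.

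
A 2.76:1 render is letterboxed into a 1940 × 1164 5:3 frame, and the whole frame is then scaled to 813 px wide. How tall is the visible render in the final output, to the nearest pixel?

295 px

Fitted into 1940×1164, the render spans the width; its height is 1940 / 2.760 ≈ 702.90 px.
The frame scales by 813/1940 = 0.4191; 702.90 × 0.4191 ≈ 294.57 px.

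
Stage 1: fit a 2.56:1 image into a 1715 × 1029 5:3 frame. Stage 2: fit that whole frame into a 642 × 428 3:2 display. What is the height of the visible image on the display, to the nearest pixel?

2.56:1 in 1715×1029: fills the width, so the image is 1715.00 × 669.92.
The 5:3 canvas is width-limited in 642×428, giving 642.00 × 385.20; scale factor 0.3743.
So the image's height is 669.92 × 0.3743 ≈ 250.78.

251 px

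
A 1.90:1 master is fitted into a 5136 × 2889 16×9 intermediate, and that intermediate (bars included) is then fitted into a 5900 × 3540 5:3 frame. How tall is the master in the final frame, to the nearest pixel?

First fit — 1.90:1 into 5136×2889 spans the width: 5136.00 × 2703.16.
16×9 in 5900×3540: fills the width, so the intermediate becomes 5900.00 × 3318.75 — a scale of ×1.1488.
So the master's height is 2703.16 × 1.1488 ≈ 3105.26.

3105 px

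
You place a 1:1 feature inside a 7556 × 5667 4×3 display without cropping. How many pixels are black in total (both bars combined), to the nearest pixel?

10704963 pixels

1:1 is narrower than 4×3, so it spans the full height.
The feature is 5667 × 1/1 ≈ 5667.0000 px wide.
7556 − 5667.0000 = 1889.0000 px of bars.
Bar area = 1889.0000 × 5667 ≈ 10704963 px.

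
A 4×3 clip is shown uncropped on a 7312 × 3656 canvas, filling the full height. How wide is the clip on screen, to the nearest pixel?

4875 px

That makes the image 4874.67 px wide (3656 × 4/3).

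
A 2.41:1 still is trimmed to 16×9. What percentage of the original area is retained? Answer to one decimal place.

16×9 is narrower than 2.41:1, so the crop keeps the full height and trims the width.
(1.778)/(2.410) ≈ 0.738 of the area survives.

73.8%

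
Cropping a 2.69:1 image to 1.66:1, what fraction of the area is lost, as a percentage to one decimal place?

1.66:1 is narrower than 2.69:1, so the crop keeps the full height and trims the width.
Area ratio = (1.660)/(2.690) = 61.71%; the remaining 38.29% is cropped out.

38.3%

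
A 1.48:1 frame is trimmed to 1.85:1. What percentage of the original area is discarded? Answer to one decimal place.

The width stays; only height is cut (since 1.85:1 is wider than 1.48:1).
Area ratio = (1.480)/(1.850) = 80.00%; the remaining 20.00% is cropped out.

20.0%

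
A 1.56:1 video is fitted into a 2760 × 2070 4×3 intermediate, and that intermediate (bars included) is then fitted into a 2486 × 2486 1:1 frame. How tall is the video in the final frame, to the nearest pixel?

1594 px

First fit — 1.56:1 into 2760×2070 spans the width: 2760.00 × 1769.23.
4×3 in 2486×2486: fills the width, so the intermediate becomes 2486.00 × 1864.50 — a scale of ×0.9007.
So the video's height is 1769.23 × 0.9007 ≈ 1593.59.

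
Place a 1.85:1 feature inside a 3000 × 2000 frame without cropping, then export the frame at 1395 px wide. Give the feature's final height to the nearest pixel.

754 px

At 3000×2000 the feature is width-limited, so height = 3000 / 1.850 ≈ 1621.62 px.
Scaling 3000 → 1395 is ×0.4650, so the height becomes 1621.62 × 0.4650 ≈ 754.05 px.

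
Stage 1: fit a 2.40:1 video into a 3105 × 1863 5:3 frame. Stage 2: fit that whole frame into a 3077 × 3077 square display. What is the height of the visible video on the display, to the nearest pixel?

1282 px

2.40:1 in 3105×1863: fills the width, so the video is 3105.00 × 1293.75.
The 5:3 canvas is width-limited in 3077×3077, giving 3077.00 × 1846.20; scale factor 0.9910.
So the video's height is 1293.75 × 0.9910 ≈ 1282.08.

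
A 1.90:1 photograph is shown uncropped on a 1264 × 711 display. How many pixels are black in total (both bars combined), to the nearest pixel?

1.90:1 (1.900) > 16:9 (1.778), so the photograph fills the width.
That makes the image 665.2632 px tall (1264 / 1.900).
Leftover height: 711 − 665.2632 = 45.7368 px.
Bar area = 45.7368 × 1264 ≈ 57811 px.

57811 pixels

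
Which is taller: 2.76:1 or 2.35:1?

2.35:1

2.76 and 2.35; 2.76 > 2.35. The smaller width-to-height ratio is the taller frame.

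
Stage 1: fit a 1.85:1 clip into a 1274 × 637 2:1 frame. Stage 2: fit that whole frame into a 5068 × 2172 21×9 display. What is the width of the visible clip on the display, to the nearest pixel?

4018 px

Inside the 1274×637 canvas the clip is height-limited at 1178.45 × 637.00.
2:1 in 5068×2172: fills the height, so the intermediate becomes 4344.00 × 2172.00 — a scale of ×3.4097.
The clip scales with it: width 1178.45 × 3.4097 ≈ 4018.20.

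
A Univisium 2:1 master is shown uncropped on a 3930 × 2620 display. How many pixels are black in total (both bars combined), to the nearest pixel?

2574150 pixels

Univisium 2:1 (2.000) > 3:2 (1.500), so the master fills the width.
That makes the image 1965.0000 px tall (3930 × 1/2).
Black = 2620 − 1965.0000 = 655.0000 px.
That's 655.0000 × 3930 ≈ 2574150 black pixels.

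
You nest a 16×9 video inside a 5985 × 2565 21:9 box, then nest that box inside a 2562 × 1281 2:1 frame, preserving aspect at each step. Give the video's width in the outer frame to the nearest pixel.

1952 px

Inside the 5985×2565 canvas the video is height-limited at 4560.00 × 2565.00.
The 21:9 canvas is width-limited in 2562×1281, giving 2562.00 × 1098.00; scale factor 0.4281.
The video scales with it: width 4560.00 × 0.4281 ≈ 1952.00.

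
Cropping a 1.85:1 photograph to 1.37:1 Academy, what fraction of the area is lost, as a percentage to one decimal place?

Going from 1.85:1 to 1.37:1 Academy means cutting width while keeping height.
Fraction kept = (1.370)/(1.850) ≈ 74.05%, so 25.95% is lost.

25.9%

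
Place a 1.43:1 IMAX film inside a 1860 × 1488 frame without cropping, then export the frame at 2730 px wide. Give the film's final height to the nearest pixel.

In the 1860×1488 frame the film fills the width: height = 1860 / 1.430 ≈ 1300.70 px.
Resizing to 2730 px wide multiplies everything by 1.4677: 1300.70 → 1909.09 px.

1909 px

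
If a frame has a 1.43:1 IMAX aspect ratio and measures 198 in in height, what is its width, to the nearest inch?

283 in

Width = 198 × 1.430 = 283.14.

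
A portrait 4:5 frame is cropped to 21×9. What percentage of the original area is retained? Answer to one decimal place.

34.3%

21×9 is wider than portrait 4:5, so the crop keeps the full width and trims the height.
(0.800)/(2.333) ≈ 0.343 of the area survives.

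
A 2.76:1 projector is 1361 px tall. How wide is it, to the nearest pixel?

3756 px

1361 × 2.760 = 3756.36.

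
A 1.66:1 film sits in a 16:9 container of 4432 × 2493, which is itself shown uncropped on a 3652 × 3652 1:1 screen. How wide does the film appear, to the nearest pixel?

Inside the 4432×2493 canvas the film is height-limited at 4138.38 × 2493.00.
Second fit — the 16:9 canvas into 3652×3652 spans the width: 3652.00 × 2054.25 (×0.8240 from 4432×2493).
Applying the same ×0.8240: 4138.38 → 3410.05.

3410 px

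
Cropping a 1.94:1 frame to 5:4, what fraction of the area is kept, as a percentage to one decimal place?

The height stays; only width is cut (since 5:4 is narrower than 1.94:1).
(1.250)/(1.940) ≈ 0.644 of the area survives.

64.4%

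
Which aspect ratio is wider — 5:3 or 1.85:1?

5:3 = 1.667 and 1.85; 1.85 > 1.667.

1.85:1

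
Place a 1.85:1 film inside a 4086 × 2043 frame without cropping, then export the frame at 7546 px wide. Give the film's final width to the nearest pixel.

6980 px

In the 4086×2043 frame the film fills the height: width = 2043 × 1.850 ≈ 3779.55 px.
The frame scales by 7546/4086 = 1.8468; 3779.55 × 1.8468 ≈ 6980.05 px.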